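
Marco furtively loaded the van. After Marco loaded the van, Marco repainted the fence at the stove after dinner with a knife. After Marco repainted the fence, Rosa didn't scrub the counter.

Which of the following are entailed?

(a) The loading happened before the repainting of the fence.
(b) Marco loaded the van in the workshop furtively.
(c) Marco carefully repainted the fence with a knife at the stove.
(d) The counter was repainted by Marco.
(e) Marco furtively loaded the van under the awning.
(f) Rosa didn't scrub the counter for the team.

(a), (f)

(a) Entailed — the narrative places the loading before the repainting.
(b) Not entailed — 'in the workshop' adds information not in the original event.
(c) Not entailed — 'carefully' adds information not in the original event.
(d) Not entailed — Marco repainted the fence, not the counter; the counter belongs to the scrubbing event.
(e) Not entailed — 'under the awning' adds information not in the original event.
(f) Entailed — under negation, adding a further restriction is entailed: if no such scrubbing event occurred, none occurred for the team either.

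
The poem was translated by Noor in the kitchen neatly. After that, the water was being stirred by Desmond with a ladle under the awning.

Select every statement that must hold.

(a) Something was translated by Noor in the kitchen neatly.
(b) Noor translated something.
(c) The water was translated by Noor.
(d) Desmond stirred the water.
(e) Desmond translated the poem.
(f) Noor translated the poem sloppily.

(a), (b), (d)

(a) Entailed — this follows by dropping conjuncts from the translating event's description.
(b) Entailed — this follows by dropping conjuncts from the translating event's description.
(c) Not entailed — Noor translated the poem, not the water; the water belongs to the stirring event.
(d) Entailed — 'stir' is an activity; 'was stirring' entails that some stirring happened, so 'stirred' holds.
(e) Not entailed — the passage has Noor translating the poem, not Desmond.
(f) Not entailed — 'sloppily' adds a manner not in (and inconsistent with) the original.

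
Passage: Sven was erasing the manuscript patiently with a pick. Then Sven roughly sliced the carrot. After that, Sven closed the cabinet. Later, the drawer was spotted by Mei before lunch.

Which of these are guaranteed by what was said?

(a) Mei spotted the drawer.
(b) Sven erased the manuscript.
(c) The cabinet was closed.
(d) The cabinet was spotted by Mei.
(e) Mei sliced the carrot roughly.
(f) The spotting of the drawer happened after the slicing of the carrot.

(a), (c), (f)

(a) Entailed — the original entails any weakening of itself; this just drops 'before lunch'.
(b) Not entailed — 'was erasing' is progressive on an accomplishment; it does not entail the completed 'erased'.
(c) Entailed — every conjunct here is already in the original closing event.
(d) Not entailed — Mei spotted the drawer, not the cabinet; the cabinet belongs to the closing event.
(e) Not entailed — the passage has Sven slicing the carrot, not Mei.
(f) Entailed — the narrative places the slicing before the spotting.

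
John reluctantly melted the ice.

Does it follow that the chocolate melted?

Nothing is said about any chocolate; only the ice is affected.

no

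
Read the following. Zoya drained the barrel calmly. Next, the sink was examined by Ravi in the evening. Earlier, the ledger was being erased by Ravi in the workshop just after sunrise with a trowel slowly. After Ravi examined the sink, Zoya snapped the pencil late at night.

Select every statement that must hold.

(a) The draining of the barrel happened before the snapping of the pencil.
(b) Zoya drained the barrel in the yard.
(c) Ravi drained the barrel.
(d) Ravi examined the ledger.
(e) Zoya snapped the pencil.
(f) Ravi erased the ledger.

(a) Entailed — the narrative places the draining before the snapping.
(b) Not entailed — 'in the yard' adds information not in the original event.
(c) Not entailed — the passage has Zoya draining the barrel, not Ravi.
(d) Not entailed — Ravi examined the sink, not the ledger; the ledger belongs to the erasing event.
(e) Entailed — this follows by dropping conjuncts from the snapping event's description.
(f) Not entailed — 'was erasing' is progressive on an accomplishment; it does not entail the completed 'erased'.

(a), (e)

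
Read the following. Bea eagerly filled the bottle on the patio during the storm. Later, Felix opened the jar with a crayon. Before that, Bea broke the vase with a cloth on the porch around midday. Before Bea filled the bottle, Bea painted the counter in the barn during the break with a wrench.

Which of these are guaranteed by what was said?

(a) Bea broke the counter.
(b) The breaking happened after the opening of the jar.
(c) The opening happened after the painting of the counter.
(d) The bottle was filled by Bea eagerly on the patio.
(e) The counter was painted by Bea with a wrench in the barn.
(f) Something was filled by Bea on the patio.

(a) Not entailed — Bea broke the vase, not the counter; the counter belongs to the painting event.
(b) Not entailed — the narrative places the breaking before the opening, not after.
(c) Entailed — the narrative places the painting before the opening.
(d) Entailed — this follows by dropping conjuncts from the filling event's description.
(e) Entailed — every conjunct here is already in the original painting event.
(f) Entailed — this follows by dropping conjuncts from the filling event's description.

(c), (d), (e), (f)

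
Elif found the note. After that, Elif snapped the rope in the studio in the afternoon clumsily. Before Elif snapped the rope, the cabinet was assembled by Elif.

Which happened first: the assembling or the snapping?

The connectives place the assembling before the snapping.

the assembling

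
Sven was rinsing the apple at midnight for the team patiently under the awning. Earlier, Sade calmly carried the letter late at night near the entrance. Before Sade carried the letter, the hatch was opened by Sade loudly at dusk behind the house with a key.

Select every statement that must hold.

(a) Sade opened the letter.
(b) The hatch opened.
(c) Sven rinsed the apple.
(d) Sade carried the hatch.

(a) Not entailed — Sade opened the hatch, not the letter; the letter belongs to the carrying event.
(b) Entailed — 'Sade opened the hatch' is causative; it entails the inchoative 'the hatch opened'.
(c) Entailed — 'rinse' is an activity; 'was rinsing' entails that some rinsing happened, so 'rinsed' holds.
(d) Not entailed — Sade carried the letter, not the hatch; the hatch belongs to the opening event.

(b), (c)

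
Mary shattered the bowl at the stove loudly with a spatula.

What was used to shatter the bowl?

a spatula

'with a spatula' marks the instrument of the shattering event.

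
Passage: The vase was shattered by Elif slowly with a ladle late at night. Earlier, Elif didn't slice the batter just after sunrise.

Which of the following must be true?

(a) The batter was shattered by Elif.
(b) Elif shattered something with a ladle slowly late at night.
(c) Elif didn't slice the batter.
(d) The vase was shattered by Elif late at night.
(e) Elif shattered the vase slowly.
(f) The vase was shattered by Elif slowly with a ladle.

(b), (d), (e), (f)

(a) Not entailed — Elif shattered the vase, not the batter; the batter belongs to the slicing event.
(b) Entailed — generalizing the patient leaves a sub-description the original still satisfies.
(c) Not entailed — dropping 'just after sunrise' under negation is not valid — the original leaves open that Elif sliced the batter some other way.
(d) Entailed — every conjunct here is already in the original shattering event.
(e) Entailed — every conjunct here is already in the original shattering event.
(f) Entailed — the original entails any weakening of itself; this just drops 'late at night'.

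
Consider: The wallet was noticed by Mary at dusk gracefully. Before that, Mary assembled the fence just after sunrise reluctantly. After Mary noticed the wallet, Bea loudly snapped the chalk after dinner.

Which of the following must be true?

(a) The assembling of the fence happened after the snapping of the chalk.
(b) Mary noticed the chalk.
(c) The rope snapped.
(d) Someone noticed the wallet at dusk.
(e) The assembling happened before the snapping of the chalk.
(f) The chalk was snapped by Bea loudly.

(d), (e), (f)

(a) Not entailed — the narrative places the assembling before the snapping, not after.
(b) Not entailed — Mary noticed the wallet, not the chalk; the chalk belongs to the snapping event.
(c) Not entailed — the chalk is what snapped, not the rope.
(d) Entailed — the original entails any weakening of itself; this just drops 'gracefully' and generalizes the agent.
(e) Entailed — the narrative places the assembling before the snapping.
(f) Entailed — dropping 'after dinner' leaves a sub-description the original still satisfies.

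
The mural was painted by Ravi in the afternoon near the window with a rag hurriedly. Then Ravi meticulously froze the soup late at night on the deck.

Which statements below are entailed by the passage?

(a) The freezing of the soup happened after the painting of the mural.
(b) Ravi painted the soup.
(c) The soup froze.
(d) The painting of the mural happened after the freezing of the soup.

(a) Entailed — the narrative places the painting before the freezing.
(b) Not entailed — Ravi painted the mural, not the soup; the soup belongs to the freezing event.
(c) Entailed — 'Ravi froze the soup' is causative; it entails the inchoative 'the soup froze'.
(d) Not entailed — the narrative places the painting before the freezing, not after.

(a), (c)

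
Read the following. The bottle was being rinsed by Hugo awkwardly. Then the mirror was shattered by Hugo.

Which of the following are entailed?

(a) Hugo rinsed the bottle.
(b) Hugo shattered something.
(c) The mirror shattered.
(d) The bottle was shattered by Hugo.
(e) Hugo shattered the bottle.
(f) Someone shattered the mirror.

(a) Entailed — 'rinse' is an activity; 'was rinsing' entails that some rinsing happened, so 'rinsed' holds.
(b) Entailed — generalizing the patient leaves a sub-description the original still satisfies.
(c) Entailed — 'Hugo shattered the mirror' is causative; it entails the inchoative 'the mirror shattered'.
(d) Not entailed — Hugo shattered the mirror, not the bottle; the bottle belongs to the rinsing event.
(e) Not entailed — Hugo shattered the mirror, not the bottle; the bottle belongs to the rinsing event.
(f) Entailed — every conjunct here is already in the original shattering event.

(a), (b), (c), (f)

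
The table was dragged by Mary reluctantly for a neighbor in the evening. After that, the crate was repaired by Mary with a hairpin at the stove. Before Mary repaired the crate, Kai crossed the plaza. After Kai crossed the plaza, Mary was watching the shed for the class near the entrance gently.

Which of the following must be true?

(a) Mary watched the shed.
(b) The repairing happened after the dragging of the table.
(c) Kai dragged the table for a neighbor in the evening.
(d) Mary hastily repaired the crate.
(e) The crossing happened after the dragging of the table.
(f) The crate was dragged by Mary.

(a), (b)

(a) Entailed — 'watch' is an activity; 'was watching' entails that some watching happened, so 'watched' holds.
(b) Entailed — the narrative places the dragging before the repairing.
(c) Not entailed — the passage has Mary dragging the table, not Kai.
(d) Not entailed — 'hastily' adds information not in the original event.
(e) Not entailed — the narrative doesn't order the dragging relative to the crossing.
(f) Not entailed — Mary dragged the table, not the crate; the crate belongs to the repairing event.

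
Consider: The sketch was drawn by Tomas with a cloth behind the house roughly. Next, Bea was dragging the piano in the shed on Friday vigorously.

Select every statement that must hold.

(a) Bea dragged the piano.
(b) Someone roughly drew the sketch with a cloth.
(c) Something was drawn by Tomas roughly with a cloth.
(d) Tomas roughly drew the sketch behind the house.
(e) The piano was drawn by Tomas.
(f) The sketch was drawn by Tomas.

(a) Entailed — 'drag' is an activity; 'was dragging' entails that some dragging happened, so 'dragged' holds.
(b) Entailed — this follows by dropping conjuncts from the drawing event's description.
(c) Entailed — this follows by dropping conjuncts from the drawing event's description.
(d) Entailed — this follows by dropping conjuncts from the drawing event's description.
(e) Not entailed — Tomas drew the sketch, not the piano; the piano belongs to the dragging event.
(f) Entailed — this follows by dropping conjuncts from the drawing event's description.

(a), (b), (c), (d), (f)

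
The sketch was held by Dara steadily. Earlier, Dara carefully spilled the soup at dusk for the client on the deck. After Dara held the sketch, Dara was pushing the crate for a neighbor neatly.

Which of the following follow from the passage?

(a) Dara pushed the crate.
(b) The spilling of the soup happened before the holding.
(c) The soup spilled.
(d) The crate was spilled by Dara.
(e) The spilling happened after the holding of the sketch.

(a), (b), (c)

(a) Entailed — 'push' is an activity; 'was pushing' entails that some pushing happened, so 'pushed' holds.
(b) Entailed — the narrative places the spilling before the holding.
(c) Entailed — 'Dara spilled the soup' is causative; it entails the inchoative 'the soup spilled'.
(d) Not entailed — Dara spilled the soup, not the crate; the crate belongs to the pushing event.
(e) Not entailed — the narrative places the spilling before the holding, not after.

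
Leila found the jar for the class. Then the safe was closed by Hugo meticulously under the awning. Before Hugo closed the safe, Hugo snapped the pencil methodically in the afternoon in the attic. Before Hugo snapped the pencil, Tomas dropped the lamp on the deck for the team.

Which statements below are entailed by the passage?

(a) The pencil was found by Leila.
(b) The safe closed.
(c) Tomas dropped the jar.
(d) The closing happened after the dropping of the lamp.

(b), (d)

(a) Not entailed — Leila found the jar, not the pencil; the pencil belongs to the snapping event.
(b) Entailed — 'Hugo closed the safe' is causative; it entails the inchoative 'the safe closed'.
(c) Not entailed — Tomas dropped the lamp, not the jar; the jar belongs to the finding event.
(d) Entailed — the narrative places the dropping before the closing.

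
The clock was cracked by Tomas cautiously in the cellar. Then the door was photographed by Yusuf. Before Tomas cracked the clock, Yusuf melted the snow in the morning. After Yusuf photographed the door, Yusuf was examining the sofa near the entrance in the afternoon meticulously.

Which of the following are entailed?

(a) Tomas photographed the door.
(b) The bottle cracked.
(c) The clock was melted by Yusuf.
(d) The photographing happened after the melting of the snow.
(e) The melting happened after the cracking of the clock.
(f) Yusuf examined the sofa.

(a) Not entailed — the passage has Yusuf photographing the door, not Tomas.
(b) Not entailed — the clock is what cracked, not the bottle.
(c) Not entailed — Yusuf melted the snow, not the clock; the clock belongs to the cracking event.
(d) Entailed — the narrative places the melting before the photographing.
(e) Not entailed — the narrative places the melting before the cracking, not after.
(f) Entailed — 'examine' is an activity; 'was examining' entails that some examining happened, so 'examined' holds.

(d), (f)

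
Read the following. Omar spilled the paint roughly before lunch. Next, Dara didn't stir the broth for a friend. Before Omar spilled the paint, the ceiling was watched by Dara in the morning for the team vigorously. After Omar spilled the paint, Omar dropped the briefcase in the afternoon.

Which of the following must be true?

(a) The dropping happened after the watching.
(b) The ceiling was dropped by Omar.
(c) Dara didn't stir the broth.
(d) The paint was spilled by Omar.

(a), (d)

(a) Entailed — the narrative places the watching before the dropping.
(b) Not entailed — Omar dropped the briefcase, not the ceiling; the ceiling belongs to the watching event.
(c) Not entailed — dropping 'for a friend' under negation is not valid — the original leaves open that Dara stirred the broth some other way.
(d) Entailed — every conjunct here is already in the original spilling event.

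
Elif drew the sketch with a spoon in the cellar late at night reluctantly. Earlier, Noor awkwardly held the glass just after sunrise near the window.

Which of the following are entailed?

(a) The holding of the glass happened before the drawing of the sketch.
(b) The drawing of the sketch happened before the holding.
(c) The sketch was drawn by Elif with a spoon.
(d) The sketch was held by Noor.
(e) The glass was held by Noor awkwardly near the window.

(a) Entailed — the narrative places the holding before the drawing.
(b) Not entailed — the narrative places the holding before the drawing, not after.
(c) Entailed — this follows by dropping conjuncts from the drawing event's description.
(d) Not entailed — Noor held the glass, not the sketch; the sketch belongs to the drawing event.
(e) Entailed — this follows by dropping conjuncts from the holding event's description.

(a), (c), (e)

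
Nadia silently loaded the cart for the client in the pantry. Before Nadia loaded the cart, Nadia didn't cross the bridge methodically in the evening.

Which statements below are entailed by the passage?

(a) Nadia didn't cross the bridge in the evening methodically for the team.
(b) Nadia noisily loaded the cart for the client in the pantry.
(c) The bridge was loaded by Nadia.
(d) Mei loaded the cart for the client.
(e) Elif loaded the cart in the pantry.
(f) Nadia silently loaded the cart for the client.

(a), (f)

(a) Entailed — under negation, adding a further restriction is entailed: if no such crossing event occurred, none occurred for the team either.
(b) Not entailed — 'noisily' adds a manner not in (and inconsistent with) the original.
(c) Not entailed — Nadia loaded the cart, not the bridge; the bridge belongs to the crossing event.
(d) Not entailed — the passage has Nadia loading the cart, not Mei.
(e) Not entailed — the passage has Nadia loading the cart, not Elif.
(f) Entailed — this follows by dropping conjuncts from the loading event's description.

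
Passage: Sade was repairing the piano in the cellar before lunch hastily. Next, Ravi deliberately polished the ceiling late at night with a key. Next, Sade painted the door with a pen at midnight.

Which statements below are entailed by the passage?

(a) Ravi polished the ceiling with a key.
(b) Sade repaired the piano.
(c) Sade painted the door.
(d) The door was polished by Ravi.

(a), (c)

(a) Entailed — the original entails any weakening of itself; this just drops 'deliberately', 'late at night'.
(b) Not entailed — 'was repairing' is progressive on an accomplishment; it does not entail the completed 'repaired'.
(c) Entailed — this follows by dropping conjuncts from the painting event's description.
(d) Not entailed — Ravi polished the ceiling, not the door; the door belongs to the painting event.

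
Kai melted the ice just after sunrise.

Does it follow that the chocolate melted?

Nothing is said about any chocolate; only the ice is affected.

no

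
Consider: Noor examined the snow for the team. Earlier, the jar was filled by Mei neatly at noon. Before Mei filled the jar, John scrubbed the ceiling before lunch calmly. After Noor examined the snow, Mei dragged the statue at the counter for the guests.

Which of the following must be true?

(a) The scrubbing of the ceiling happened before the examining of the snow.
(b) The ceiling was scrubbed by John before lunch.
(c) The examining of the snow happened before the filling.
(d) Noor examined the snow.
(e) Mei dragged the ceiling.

(a), (b), (d)

(a) Entailed — the narrative places the scrubbing before the examining.
(b) Entailed — dropping 'calmly' leaves a sub-description the original still satisfies.
(c) Not entailed — the narrative places the filling before the examining, not after.
(d) Entailed — the original entails any weakening of itself; this just drops 'for the team'.
(e) Not entailed — Mei dragged the statue, not the ceiling; the ceiling belongs to the scrubbing event.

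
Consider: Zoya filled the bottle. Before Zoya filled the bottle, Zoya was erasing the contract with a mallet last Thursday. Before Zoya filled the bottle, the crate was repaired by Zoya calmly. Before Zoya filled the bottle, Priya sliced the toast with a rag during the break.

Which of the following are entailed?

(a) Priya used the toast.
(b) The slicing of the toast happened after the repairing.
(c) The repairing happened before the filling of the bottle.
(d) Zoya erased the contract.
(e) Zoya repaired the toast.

(a) Not entailed — the toast is the patient, not an instrument — Priya used a rag.
(b) Not entailed — the narrative doesn't order the repairing relative to the slicing.
(c) Entailed — the narrative places the repairing before the filling.
(d) Not entailed — 'was erasing' is progressive on an accomplishment; it does not entail the completed 'erased'.
(e) Not entailed — Zoya repaired the crate, not the toast; the toast belongs to the slicing event.

(c)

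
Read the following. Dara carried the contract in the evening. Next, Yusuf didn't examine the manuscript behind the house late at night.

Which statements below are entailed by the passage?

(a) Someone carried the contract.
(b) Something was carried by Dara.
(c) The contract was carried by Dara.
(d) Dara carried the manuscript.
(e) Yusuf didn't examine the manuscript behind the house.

(a) Entailed — the original entails any weakening of itself; this just drops 'in the evening' and generalizes the agent.
(b) Entailed — every conjunct here is already in the original carrying event.
(c) Entailed — this follows by dropping conjuncts from the carrying event's description.
(d) Not entailed — Dara carried the contract, not the manuscript; the manuscript belongs to the examining event.
(e) Not entailed — dropping 'late at night' under negation is not valid — the original leaves open that Yusuf examined the manuscript some other way.

(a), (b), (c)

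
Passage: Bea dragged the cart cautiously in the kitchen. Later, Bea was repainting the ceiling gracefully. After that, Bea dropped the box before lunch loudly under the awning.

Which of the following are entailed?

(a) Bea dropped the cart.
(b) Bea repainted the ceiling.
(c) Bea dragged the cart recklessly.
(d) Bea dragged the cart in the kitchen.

(d)

(a) Not entailed — Bea dropped the box, not the cart; the cart belongs to the dragging event.
(b) Not entailed — 'was repainting' is progressive on an accomplishment; it does not entail the completed 'repainted'.
(c) Not entailed — 'recklessly' adds a manner not in (and inconsistent with) the original.
(d) Entailed — the original entails any weakening of itself; this just drops 'cautiously'.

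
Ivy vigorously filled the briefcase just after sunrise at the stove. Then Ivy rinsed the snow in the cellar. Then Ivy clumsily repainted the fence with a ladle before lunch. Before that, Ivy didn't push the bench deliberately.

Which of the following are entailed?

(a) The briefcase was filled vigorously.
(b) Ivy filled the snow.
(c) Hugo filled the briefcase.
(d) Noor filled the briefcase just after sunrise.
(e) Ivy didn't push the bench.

(a)

(a) Entailed — this follows by dropping conjuncts from the filling event's description.
(b) Not entailed — Ivy filled the briefcase, not the snow; the snow belongs to the rinsing event.
(c) Not entailed — the passage has Ivy filling the briefcase, not Hugo.
(d) Not entailed — the passage has Ivy filling the briefcase, not Noor.
(e) Not entailed — dropping 'deliberately' under negation is not valid — the original leaves open that Ivy pushed the bench some other way.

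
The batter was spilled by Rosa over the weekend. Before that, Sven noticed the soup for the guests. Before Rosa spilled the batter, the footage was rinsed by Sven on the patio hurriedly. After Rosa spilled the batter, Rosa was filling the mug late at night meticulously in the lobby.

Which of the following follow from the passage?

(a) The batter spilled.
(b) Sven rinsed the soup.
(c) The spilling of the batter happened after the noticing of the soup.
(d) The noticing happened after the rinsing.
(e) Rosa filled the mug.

(a), (c)

(a) Entailed — 'Rosa spilled the batter' is causative; it entails the inchoative 'the batter spilled'.
(b) Not entailed — Sven rinsed the footage, not the soup; the soup belongs to the noticing event.
(c) Entailed — the narrative places the noticing before the spilling.
(d) Not entailed — the narrative doesn't order the rinsing relative to the noticing.
(e) Not entailed — 'was filling' is progressive on an accomplishment; it does not entail the completed 'filled'.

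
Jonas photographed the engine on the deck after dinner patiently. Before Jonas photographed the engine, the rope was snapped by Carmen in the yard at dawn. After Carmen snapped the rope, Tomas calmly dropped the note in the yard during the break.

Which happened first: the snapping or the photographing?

the snapping

The connectives place the snapping before the photographing.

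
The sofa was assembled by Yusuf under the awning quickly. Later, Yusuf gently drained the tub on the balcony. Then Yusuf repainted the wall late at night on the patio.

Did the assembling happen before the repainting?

The narrative orders the assembling before the repainting.

yes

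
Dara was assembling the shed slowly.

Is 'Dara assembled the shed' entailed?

'was assembling' is progressive; for an accomplishment like 'assemble the shed', it doesn't entail completion.

no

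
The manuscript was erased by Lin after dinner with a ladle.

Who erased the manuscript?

Lin

'Lin' marks the agent of the erasing event.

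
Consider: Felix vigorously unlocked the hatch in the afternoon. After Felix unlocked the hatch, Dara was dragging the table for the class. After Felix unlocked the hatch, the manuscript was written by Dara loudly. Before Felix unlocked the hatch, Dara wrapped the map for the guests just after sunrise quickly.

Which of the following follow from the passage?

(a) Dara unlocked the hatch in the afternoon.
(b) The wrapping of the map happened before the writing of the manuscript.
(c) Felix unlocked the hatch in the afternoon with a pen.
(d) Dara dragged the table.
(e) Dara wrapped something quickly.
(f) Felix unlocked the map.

(b), (d), (e)

(a) Not entailed — the passage has Felix unlocking the hatch, not Dara.
(b) Entailed — the narrative places the wrapping before the writing.
(c) Not entailed — 'with a pen' adds information not in the original event.
(d) Entailed — 'drag' is an activity; 'was dragging' entails that some dragging happened, so 'dragged' holds.
(e) Entailed — dropping 'just after sunrise', 'for the guests' and generalizing the patient leaves a sub-description the original still satisfies.
(f) Not entailed — Felix unlocked the hatch, not the map; the map belongs to the wrapping event.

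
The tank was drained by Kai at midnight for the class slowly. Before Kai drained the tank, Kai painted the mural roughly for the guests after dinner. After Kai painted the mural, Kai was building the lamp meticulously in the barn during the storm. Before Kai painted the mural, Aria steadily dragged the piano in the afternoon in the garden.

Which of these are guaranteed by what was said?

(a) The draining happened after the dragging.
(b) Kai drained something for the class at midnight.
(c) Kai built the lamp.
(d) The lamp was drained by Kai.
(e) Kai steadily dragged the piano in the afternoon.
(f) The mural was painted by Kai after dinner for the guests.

(a), (b), (f)

(a) Entailed — the narrative places the dragging before the draining.
(b) Entailed — dropping 'slowly' and generalizing the patient leaves a sub-description the original still satisfies.
(c) Not entailed — 'was building' is progressive on an accomplishment; it does not entail the completed 'built'.
(d) Not entailed — Kai drained the tank, not the lamp; the lamp belongs to the building event.
(e) Not entailed — the passage has Aria dragging the piano, not Kai.
(f) Entailed — every conjunct here is already in the original painting event.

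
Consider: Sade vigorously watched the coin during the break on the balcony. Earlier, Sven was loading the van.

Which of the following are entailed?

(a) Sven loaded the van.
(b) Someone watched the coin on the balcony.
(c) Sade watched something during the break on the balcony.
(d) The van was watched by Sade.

(b), (c)

(a) Not entailed — 'was loading' is progressive on an accomplishment; it does not entail the completed 'loaded'.
(b) Entailed — the original entails any weakening of itself; this just drops 'during the break', 'vigorously' and generalizes the agent.
(c) Entailed — this follows by dropping conjuncts from the watching event's description.
(d) Not entailed — Sade watched the coin, not the van; the van belongs to the loading event.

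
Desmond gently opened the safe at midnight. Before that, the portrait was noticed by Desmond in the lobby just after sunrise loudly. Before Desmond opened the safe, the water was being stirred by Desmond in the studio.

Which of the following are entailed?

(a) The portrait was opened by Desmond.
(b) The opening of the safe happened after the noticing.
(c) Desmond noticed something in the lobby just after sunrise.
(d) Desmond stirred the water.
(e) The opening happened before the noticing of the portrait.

(a) Not entailed — Desmond opened the safe, not the portrait; the portrait belongs to the noticing event.
(b) Entailed — the narrative places the noticing before the opening.
(c) Entailed — dropping 'loudly' and generalizing the patient leaves a sub-description the original still satisfies.
(d) Entailed — 'stir' is an activity; 'was stirring' entails that some stirring happened, so 'stirred' holds.
(e) Not entailed — the narrative places the noticing before the opening, not after.

(b), (c), (d)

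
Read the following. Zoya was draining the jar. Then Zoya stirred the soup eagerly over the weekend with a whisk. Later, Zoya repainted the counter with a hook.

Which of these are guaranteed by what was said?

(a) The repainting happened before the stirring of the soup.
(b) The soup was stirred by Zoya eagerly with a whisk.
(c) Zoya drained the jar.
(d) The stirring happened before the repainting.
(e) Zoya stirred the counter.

(a) Not entailed — the narrative places the stirring before the repainting, not after.
(b) Entailed — every conjunct here is already in the original stirring event.
(c) Not entailed — 'was draining' is progressive on an accomplishment; it does not entail the completed 'drained'.
(d) Entailed — the narrative places the stirring before the repainting.
(e) Not entailed — Zoya stirred the soup, not the counter; the counter belongs to the repainting event.

(b), (d)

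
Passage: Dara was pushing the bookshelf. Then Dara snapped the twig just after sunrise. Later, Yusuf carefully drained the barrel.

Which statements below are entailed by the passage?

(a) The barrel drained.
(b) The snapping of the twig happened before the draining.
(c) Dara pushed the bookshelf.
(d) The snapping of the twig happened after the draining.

(a), (b), (c)

(a) Entailed — 'Yusuf drained the barrel' is causative; it entails the inchoative 'the barrel drained'.
(b) Entailed — the narrative places the snapping before the draining.
(c) Entailed — 'push' is an activity; 'was pushing' entails that some pushing happened, so 'pushed' holds.
(d) Not entailed — the narrative places the snapping before the draining, not after.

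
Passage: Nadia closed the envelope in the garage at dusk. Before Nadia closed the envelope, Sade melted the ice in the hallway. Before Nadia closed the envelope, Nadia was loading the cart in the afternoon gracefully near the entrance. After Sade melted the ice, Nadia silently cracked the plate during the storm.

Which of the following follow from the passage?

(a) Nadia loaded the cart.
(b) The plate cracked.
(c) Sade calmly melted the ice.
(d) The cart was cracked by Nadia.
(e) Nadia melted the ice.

(a) Not entailed — 'was loading' is progressive on an accomplishment; it does not entail the completed 'loaded'.
(b) Entailed — 'Nadia cracked the plate' is causative; it entails the inchoative 'the plate cracked'.
(c) Not entailed — 'calmly' adds information not in the original event.
(d) Not entailed — Nadia cracked the plate, not the cart; the cart belongs to the loading event.
(e) Not entailed — the passage has Sade melting the ice, not Nadia.

(b)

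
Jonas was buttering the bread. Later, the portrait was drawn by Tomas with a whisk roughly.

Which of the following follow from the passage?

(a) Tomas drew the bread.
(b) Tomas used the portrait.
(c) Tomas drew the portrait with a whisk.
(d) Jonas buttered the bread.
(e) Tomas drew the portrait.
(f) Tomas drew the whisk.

(c), (e)

(a) Not entailed — Tomas drew the portrait, not the bread; the bread belongs to the buttering event.
(b) Not entailed — the portrait is the patient, not an instrument — Tomas used a whisk.
(c) Entailed — every conjunct here is already in the original drawing event.
(d) Not entailed — 'was buttering' is progressive on an accomplishment; it does not entail the completed 'buttered'.
(e) Entailed — the original entails any weakening of itself; this just drops 'with a whisk', 'roughly'.
(f) Not entailed — the whisk is the instrument, not what was drawn.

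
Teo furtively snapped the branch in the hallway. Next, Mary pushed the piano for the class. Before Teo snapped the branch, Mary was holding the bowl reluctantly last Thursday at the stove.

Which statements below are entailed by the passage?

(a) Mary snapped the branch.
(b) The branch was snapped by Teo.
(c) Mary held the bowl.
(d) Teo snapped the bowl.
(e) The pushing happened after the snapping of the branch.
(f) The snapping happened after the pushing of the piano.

(b), (c), (e)

(a) Not entailed — the passage has Teo snapping the branch, not Mary.
(b) Entailed — dropping 'in the hallway', 'furtively' leaves a sub-description the original still satisfies.
(c) Entailed — 'hold' is an activity; 'was holding' entails that some holding happened, so 'held' holds.
(d) Not entailed — Teo snapped the branch, not the bowl; the bowl belongs to the holding event.
(e) Entailed — the narrative places the snapping before the pushing.
(f) Not entailed — the narrative places the snapping before the pushing, not after.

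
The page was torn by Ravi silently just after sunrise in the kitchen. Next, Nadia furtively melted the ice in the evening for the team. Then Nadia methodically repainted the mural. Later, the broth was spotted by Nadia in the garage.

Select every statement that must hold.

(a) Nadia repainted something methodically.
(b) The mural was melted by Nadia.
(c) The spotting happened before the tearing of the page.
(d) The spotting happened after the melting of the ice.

(a) Entailed — generalizing the patient leaves a sub-description the original still satisfies.
(b) Not entailed — Nadia melted the ice, not the mural; the mural belongs to the repainting event.
(c) Not entailed — the narrative places the tearing before the spotting, not after.
(d) Entailed — the narrative places the melting before the spotting.

(a), (d)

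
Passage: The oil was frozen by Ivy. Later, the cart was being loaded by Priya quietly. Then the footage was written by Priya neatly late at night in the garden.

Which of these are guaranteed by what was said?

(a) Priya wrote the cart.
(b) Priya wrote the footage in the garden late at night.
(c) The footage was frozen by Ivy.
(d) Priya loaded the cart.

(b)

(a) Not entailed — Priya wrote the footage, not the cart; the cart belongs to the loading event.
(b) Entailed — every conjunct here is already in the original writing event.
(c) Not entailed — Ivy froze the oil, not the footage; the footage belongs to the writing event.
(d) Not entailed — 'was loading' is progressive on an accomplishment; it does not entail the completed 'loaded'.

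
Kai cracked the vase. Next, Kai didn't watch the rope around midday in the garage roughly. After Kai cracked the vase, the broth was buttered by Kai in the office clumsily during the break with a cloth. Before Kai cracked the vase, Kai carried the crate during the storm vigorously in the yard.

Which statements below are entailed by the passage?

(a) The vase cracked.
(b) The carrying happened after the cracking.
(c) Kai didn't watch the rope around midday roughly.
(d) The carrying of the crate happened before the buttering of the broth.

(a) Entailed — 'Kai cracked the vase' is causative; it entails the inchoative 'the vase cracked'.
(b) Not entailed — the narrative places the carrying before the cracking, not after.
(c) Not entailed — dropping 'in the garage' under negation is not valid — the original leaves open that Kai watched the rope some other way.
(d) Entailed — the narrative places the carrying before the buttering.

(a), (d)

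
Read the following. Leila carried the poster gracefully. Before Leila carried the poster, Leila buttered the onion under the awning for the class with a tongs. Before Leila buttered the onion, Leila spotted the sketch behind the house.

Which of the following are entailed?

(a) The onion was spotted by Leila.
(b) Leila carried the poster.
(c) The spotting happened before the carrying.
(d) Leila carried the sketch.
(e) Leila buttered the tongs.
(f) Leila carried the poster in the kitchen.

(a) Not entailed — Leila spotted the sketch, not the onion; the onion belongs to the buttering event.
(b) Entailed — the original entails any weakening of itself; this just drops 'gracefully'.
(c) Entailed — the narrative places the spotting before the carrying.
(d) Not entailed — Leila carried the poster, not the sketch; the sketch belongs to the spotting event.
(e) Not entailed — the tongs is the instrument, not what was buttered.
(f) Not entailed — 'in the kitchen' adds information not in the original event.

(b), (c)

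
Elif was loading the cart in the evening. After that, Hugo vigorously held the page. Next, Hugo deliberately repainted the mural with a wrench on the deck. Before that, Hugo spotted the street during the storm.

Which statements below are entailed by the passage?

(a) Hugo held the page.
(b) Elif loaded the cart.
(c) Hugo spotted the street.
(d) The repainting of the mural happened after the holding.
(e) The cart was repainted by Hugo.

(a) Entailed — the original entails any weakening of itself; this just drops 'vigorously'.
(b) Not entailed — 'was loading' is progressive on an accomplishment; it does not entail the completed 'loaded'.
(c) Entailed — this follows by dropping conjuncts from the spotting event's description.
(d) Entailed — the narrative places the holding before the repainting.
(e) Not entailed — Hugo repainted the mural, not the cart; the cart belongs to the loading event.

(a), (c), (d)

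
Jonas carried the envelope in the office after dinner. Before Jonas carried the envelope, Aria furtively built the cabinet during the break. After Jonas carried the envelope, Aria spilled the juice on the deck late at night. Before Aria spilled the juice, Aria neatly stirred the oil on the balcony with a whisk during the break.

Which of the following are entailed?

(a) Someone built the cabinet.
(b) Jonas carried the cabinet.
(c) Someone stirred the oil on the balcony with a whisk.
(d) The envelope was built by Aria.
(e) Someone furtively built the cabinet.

(a) Entailed — dropping 'during the break', 'furtively' and generalizing the agent leaves a sub-description the original still satisfies.
(b) Not entailed — Jonas carried the envelope, not the cabinet; the cabinet belongs to the building event.
(c) Entailed — the original entails any weakening of itself; this just drops 'during the break', 'neatly' and generalizes the agent.
(d) Not entailed — Aria built the cabinet, not the envelope; the envelope belongs to the carrying event.
(e) Entailed — dropping 'during the break' and generalizing the agent leaves a sub-description the original still satisfies.

(a), (c), (e)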